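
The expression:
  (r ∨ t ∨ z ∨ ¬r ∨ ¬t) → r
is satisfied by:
  {r: True}


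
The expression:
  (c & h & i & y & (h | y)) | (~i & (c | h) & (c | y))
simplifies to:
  (c | h) & (c | y) & (c | ~i) & (h | ~i) & (y | ~i)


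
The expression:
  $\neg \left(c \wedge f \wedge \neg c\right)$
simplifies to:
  $\text{True}$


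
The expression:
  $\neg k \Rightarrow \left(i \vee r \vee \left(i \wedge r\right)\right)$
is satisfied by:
  {i: True, r: True, k: True}
  {i: True, r: True, k: False}
  {i: True, k: True, r: False}
  {i: True, k: False, r: False}
  {r: True, k: True, i: False}
  {r: True, k: False, i: False}
  {k: True, r: False, i: False}


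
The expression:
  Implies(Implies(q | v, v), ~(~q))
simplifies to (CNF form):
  q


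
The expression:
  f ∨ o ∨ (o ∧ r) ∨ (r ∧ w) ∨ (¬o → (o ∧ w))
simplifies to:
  f ∨ o ∨ (r ∧ w)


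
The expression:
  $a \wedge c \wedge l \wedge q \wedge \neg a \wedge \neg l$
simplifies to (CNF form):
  $\text{False}$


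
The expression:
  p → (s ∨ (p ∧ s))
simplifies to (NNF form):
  s ∨ ¬p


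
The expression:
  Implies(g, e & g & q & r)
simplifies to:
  ~g | (e & q & r)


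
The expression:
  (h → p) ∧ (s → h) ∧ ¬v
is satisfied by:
  {p: True, v: False, s: False, h: False}
  {p: False, v: False, s: False, h: False}
  {p: True, h: True, v: False, s: False}
  {p: True, h: True, s: True, v: False}


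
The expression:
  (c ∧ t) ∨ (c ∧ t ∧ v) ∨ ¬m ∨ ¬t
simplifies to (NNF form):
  c ∨ ¬m ∨ ¬t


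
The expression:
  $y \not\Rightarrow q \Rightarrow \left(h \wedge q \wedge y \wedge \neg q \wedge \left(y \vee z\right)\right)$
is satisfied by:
  {q: True, y: False}
  {y: False, q: False}
  {y: True, q: True}


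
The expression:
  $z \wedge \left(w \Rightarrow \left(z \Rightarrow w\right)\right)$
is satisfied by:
  {z: True}


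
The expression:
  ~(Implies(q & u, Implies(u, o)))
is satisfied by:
  {u: True, q: True, o: False}


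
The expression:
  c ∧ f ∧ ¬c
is never true.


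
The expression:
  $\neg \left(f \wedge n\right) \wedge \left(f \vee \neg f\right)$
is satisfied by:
  {n: False, f: False}
  {f: True, n: False}
  {n: True, f: False}


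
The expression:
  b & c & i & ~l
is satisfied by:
  {c: True, i: True, b: True, l: False}


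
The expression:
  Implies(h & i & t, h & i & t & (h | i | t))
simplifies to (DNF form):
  True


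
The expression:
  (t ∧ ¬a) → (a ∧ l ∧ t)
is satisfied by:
  {a: True, t: False}
  {t: False, a: False}
  {t: True, a: True}


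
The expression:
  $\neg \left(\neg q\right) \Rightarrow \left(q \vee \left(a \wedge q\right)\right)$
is always true.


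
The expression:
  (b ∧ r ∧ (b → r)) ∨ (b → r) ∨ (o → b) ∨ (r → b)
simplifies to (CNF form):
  True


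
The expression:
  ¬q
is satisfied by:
  {q: False}


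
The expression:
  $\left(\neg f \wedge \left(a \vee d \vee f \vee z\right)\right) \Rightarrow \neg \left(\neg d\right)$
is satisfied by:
  {d: True, f: True, z: False, a: False}
  {a: True, d: True, f: True, z: False}
  {d: True, f: True, z: True, a: False}
  {a: True, d: True, f: True, z: True}
  {d: True, z: False, f: False, a: False}
  {d: True, a: True, z: False, f: False}
  {d: True, z: True, f: False, a: False}
  {d: True, a: True, z: True, f: False}
  {f: True, a: False, z: False, d: False}
  {a: True, f: True, z: False, d: False}
  {f: True, z: True, a: False, d: False}
  {a: True, f: True, z: True, d: False}
  {a: False, z: False, f: False, d: False}


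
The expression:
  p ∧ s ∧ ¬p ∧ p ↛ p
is never true.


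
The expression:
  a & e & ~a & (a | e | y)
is never true.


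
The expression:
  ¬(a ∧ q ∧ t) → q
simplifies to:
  q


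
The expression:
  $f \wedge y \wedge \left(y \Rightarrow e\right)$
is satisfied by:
  {f: True, e: True, y: True}


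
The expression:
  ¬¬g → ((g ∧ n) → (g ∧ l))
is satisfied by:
  {l: True, g: False, n: False}
  {g: False, n: False, l: False}
  {n: True, l: True, g: False}
  {n: True, g: False, l: False}
  {l: True, g: True, n: False}
  {g: True, l: False, n: False}
  {n: True, g: True, l: True}


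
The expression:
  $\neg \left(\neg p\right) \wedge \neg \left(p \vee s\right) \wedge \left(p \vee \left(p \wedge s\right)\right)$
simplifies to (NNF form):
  $\text{False}$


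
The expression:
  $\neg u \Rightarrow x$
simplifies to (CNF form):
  $u \vee x$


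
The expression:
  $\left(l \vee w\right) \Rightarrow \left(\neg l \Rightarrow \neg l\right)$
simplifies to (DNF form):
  $\text{True}$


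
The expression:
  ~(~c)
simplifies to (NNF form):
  c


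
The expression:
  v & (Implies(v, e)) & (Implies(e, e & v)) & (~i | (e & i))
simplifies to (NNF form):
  e & v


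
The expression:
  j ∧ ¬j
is never true.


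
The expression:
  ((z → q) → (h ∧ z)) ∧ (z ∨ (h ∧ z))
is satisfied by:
  {z: True, h: True, q: False}
  {z: True, h: False, q: False}
  {z: True, q: True, h: True}


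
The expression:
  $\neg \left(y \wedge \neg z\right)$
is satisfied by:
  {z: True, y: False}
  {y: False, z: False}
  {y: True, z: True}


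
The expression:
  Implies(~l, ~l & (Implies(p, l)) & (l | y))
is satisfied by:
  {y: True, l: True, p: False}
  {l: True, p: False, y: False}
  {y: True, l: True, p: True}
  {l: True, p: True, y: False}
  {y: True, p: False, l: False}


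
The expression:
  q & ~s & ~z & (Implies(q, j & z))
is never true.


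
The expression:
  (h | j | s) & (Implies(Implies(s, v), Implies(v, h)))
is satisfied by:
  {h: True, s: True, j: True, v: False}
  {h: True, s: True, j: False, v: False}
  {h: True, j: True, s: False, v: False}
  {h: True, j: False, s: False, v: False}
  {h: True, v: True, s: True, j: True}
  {h: True, v: True, s: True, j: False}
  {h: True, v: True, s: False, j: True}
  {h: True, v: True, s: False, j: False}
  {s: True, j: True, h: False, v: False}
  {s: True, h: False, j: False, v: False}
  {j: True, h: False, s: False, v: False}


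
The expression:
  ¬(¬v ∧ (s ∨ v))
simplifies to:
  v ∨ ¬s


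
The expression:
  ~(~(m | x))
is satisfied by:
  {x: True, m: True}
  {x: True, m: False}
  {m: True, x: False}


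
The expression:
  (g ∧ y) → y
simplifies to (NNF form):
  True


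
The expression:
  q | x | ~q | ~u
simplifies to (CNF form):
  True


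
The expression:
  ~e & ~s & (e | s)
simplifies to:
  False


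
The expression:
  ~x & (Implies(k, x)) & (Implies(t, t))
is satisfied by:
  {x: False, k: False}


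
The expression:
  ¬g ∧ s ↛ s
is never true.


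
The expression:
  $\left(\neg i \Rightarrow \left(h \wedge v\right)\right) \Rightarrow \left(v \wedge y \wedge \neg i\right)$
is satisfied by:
  {y: True, i: False, h: False, v: False}
  {y: False, i: False, h: False, v: False}
  {y: True, v: True, i: False, h: False}
  {v: True, y: False, i: False, h: False}
  {y: True, h: True, v: False, i: False}
  {h: True, v: False, i: False, y: False}
  {y: True, v: True, h: True, i: False}


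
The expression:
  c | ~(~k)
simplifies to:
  c | k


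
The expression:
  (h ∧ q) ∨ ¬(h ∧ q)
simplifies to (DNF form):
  True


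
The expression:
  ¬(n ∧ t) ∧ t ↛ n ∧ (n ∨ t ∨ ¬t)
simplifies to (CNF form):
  t ∧ ¬n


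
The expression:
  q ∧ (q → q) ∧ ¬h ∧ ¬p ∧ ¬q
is never true.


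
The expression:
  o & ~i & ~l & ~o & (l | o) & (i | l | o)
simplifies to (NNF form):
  False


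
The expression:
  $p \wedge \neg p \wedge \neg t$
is never true.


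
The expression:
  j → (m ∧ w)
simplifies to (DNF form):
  (m ∧ w) ∨ ¬j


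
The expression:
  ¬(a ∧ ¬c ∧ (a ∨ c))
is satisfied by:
  {c: True, a: False}
  {a: False, c: False}
  {a: True, c: True}


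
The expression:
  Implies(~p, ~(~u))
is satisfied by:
  {u: True, p: True}
  {u: True, p: False}
  {p: True, u: False}


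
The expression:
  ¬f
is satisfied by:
  {f: False}


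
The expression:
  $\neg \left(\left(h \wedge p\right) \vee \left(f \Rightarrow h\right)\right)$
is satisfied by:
  {f: True, h: False}


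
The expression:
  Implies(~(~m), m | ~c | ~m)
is always true.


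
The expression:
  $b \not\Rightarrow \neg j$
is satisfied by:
  {j: True, b: True}


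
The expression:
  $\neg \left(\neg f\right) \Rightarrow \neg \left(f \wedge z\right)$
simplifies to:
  $\neg f \vee \neg z$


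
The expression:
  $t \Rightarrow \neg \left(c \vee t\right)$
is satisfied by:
  {t: False}


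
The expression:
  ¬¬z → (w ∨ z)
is always true.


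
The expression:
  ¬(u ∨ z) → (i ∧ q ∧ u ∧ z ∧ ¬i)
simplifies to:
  u ∨ z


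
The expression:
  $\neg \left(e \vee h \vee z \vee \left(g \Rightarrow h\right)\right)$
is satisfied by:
  {g: True, h: False, e: False, z: False}


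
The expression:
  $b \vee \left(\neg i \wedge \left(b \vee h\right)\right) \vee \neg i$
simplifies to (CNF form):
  $b \vee \neg i$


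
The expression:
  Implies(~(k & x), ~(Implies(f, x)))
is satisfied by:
  {k: True, f: True, x: False}
  {f: True, x: False, k: False}
  {k: True, f: True, x: True}
  {k: True, x: True, f: False}


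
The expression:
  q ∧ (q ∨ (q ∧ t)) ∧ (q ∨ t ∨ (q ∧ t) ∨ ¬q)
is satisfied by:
  {q: True}


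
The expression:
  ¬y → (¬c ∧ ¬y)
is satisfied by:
  {y: True, c: False}
  {c: False, y: False}
  {c: True, y: True}


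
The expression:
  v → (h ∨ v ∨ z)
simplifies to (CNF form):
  True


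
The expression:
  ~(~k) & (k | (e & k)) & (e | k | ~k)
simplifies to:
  k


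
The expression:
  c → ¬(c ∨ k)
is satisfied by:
  {c: False}


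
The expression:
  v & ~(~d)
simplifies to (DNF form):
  d & v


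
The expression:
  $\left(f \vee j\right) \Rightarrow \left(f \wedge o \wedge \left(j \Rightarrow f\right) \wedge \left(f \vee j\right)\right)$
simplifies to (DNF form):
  $\left(f \wedge o\right) \vee \left(\neg f \wedge \neg j\right)$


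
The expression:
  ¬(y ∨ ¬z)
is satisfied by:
  {z: True, y: False}


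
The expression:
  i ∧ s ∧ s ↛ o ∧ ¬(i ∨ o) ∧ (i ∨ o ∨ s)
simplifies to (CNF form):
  False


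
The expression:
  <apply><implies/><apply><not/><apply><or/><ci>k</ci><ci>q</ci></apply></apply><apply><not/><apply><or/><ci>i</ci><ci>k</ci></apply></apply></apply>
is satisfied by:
  {q: True, k: True, i: False}
  {q: True, k: False, i: False}
  {k: True, q: False, i: False}
  {q: False, k: False, i: False}
  {i: True, q: True, k: True}
  {i: True, q: True, k: False}
  {i: True, k: True, q: False}


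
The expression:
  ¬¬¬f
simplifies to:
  ¬f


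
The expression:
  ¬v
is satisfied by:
  {v: False}


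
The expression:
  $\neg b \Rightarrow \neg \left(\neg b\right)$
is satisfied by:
  {b: True}


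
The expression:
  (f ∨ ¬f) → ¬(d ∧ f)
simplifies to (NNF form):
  ¬d ∨ ¬f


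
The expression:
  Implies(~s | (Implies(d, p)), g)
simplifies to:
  g | (d & s & ~p)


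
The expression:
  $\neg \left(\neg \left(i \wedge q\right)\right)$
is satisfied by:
  {i: True, q: True}


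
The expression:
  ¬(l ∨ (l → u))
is never true.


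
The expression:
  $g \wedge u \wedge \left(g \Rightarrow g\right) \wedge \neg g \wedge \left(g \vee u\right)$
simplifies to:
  $\text{False}$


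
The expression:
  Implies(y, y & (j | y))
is always true.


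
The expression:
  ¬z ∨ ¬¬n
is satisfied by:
  {n: True, z: False}
  {z: False, n: False}
  {z: True, n: True}


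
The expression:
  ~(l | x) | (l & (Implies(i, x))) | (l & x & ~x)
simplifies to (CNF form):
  (l | ~x) & (x | ~x) & (l | ~i | ~l) & (l | ~i | ~x) & (l | ~l | ~x) & (x | ~i | ~l) & (x | ~i | ~x) & (x | ~l | ~x)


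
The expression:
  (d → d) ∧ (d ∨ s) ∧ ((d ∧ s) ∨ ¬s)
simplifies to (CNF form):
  d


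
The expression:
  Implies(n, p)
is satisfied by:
  {p: True, n: False}
  {n: False, p: False}
  {n: True, p: True}


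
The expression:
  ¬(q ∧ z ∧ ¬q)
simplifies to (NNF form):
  True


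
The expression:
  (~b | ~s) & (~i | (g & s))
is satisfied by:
  {g: True, b: False, i: False, s: False}
  {g: False, b: False, i: False, s: False}
  {s: True, g: True, b: False, i: False}
  {s: True, g: False, b: False, i: False}
  {b: True, g: True, s: False, i: False}
  {b: True, g: False, s: False, i: False}
  {i: True, b: False, s: True, g: True}


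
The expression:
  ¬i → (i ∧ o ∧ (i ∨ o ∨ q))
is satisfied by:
  {i: True}


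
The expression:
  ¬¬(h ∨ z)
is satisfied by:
  {z: True, h: True}
  {z: True, h: False}
  {h: True, z: False}


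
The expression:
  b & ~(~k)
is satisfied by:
  {b: True, k: True}


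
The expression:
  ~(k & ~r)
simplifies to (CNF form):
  r | ~k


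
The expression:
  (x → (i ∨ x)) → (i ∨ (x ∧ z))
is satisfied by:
  {i: True, x: True, z: True}
  {i: True, x: True, z: False}
  {i: True, z: True, x: False}
  {i: True, z: False, x: False}
  {x: True, z: True, i: False}


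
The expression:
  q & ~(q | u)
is never true.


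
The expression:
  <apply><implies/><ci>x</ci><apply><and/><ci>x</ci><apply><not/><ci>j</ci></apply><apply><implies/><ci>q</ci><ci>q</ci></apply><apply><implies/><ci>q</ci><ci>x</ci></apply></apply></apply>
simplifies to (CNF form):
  <apply><or/><apply><not/><ci>j</ci></apply><apply><not/><ci>x</ci></apply></apply>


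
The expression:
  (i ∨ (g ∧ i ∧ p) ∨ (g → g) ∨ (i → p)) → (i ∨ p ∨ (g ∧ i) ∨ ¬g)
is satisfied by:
  {i: True, p: True, g: False}
  {i: True, g: False, p: False}
  {p: True, g: False, i: False}
  {p: False, g: False, i: False}
  {i: True, p: True, g: True}
  {i: True, g: True, p: False}
  {p: True, g: True, i: False}


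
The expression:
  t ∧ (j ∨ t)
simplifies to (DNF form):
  t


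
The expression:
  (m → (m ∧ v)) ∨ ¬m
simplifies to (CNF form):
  v ∨ ¬m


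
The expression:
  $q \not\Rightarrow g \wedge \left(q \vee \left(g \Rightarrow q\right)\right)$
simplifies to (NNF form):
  $q \wedge \neg g$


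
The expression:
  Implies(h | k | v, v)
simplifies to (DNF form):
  v | (~h & ~k)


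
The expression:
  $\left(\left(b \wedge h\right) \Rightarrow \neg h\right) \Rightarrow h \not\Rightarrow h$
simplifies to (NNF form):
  $b \wedge h$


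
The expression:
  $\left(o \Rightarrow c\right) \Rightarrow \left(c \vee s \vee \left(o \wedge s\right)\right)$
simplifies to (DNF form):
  $c \vee o \vee s$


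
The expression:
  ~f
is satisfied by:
  {f: False}


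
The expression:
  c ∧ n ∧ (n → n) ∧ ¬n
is never true.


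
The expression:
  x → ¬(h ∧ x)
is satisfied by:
  {h: False, x: False}
  {x: True, h: False}
  {h: True, x: False}


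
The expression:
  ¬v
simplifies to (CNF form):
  ¬v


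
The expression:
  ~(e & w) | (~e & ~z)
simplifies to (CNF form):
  ~e | ~w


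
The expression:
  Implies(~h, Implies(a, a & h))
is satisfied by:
  {h: True, a: False}
  {a: False, h: False}
  {a: True, h: True}


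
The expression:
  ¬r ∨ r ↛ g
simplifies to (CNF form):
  ¬g ∨ ¬r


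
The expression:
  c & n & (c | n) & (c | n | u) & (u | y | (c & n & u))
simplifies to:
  c & n & (u | y)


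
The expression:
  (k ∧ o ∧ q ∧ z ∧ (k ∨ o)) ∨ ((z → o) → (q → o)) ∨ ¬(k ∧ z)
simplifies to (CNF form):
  True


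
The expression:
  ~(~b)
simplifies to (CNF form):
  b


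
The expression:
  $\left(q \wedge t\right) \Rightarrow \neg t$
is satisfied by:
  {t: False, q: False}
  {q: True, t: False}
  {t: True, q: False}


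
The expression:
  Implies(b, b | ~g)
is always true.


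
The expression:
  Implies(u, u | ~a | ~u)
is always true.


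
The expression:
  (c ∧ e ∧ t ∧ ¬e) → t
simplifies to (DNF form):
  True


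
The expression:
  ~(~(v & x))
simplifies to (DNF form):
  v & x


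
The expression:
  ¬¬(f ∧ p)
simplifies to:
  f ∧ p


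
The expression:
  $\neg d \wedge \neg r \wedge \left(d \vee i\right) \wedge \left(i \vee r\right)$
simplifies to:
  $i \wedge \neg d \wedge \neg r$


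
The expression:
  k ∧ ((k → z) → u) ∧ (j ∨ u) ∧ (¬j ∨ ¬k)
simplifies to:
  k ∧ u ∧ ¬j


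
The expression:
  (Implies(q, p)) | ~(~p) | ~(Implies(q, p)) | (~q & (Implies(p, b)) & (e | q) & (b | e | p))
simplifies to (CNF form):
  True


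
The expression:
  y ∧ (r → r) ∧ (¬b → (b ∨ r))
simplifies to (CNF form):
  y ∧ (b ∨ r)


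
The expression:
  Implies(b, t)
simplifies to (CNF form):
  t | ~b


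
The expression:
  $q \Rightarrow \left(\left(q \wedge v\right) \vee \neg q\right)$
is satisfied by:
  {v: True, q: False}
  {q: False, v: False}
  {q: True, v: True}


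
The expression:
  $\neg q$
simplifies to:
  $\neg q$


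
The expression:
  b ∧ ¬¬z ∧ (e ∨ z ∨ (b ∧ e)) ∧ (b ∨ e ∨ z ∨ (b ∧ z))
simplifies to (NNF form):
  b ∧ z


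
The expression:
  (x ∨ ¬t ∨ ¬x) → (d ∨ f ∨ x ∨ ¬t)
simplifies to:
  d ∨ f ∨ x ∨ ¬t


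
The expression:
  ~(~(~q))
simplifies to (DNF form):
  ~q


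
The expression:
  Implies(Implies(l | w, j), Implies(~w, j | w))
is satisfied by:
  {l: True, w: True, j: True}
  {l: True, w: True, j: False}
  {l: True, j: True, w: False}
  {l: True, j: False, w: False}
  {w: True, j: True, l: False}
  {w: True, j: False, l: False}
  {j: True, w: False, l: False}


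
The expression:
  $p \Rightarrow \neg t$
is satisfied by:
  {p: False, t: False}
  {t: True, p: False}
  {p: True, t: False}


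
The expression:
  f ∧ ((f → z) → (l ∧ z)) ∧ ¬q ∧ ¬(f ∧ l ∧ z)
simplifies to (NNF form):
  f ∧ ¬q ∧ ¬z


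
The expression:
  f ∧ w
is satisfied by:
  {w: True, f: True}


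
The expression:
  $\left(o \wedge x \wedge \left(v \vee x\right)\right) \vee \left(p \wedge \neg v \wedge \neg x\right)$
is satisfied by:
  {x: True, o: True, p: True, v: False}
  {x: True, o: True, v: False, p: False}
  {x: True, o: True, p: True, v: True}
  {x: True, o: True, v: True, p: False}
  {o: True, p: True, v: False, x: False}
  {p: True, o: False, v: False, x: False}


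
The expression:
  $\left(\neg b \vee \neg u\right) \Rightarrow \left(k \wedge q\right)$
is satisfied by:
  {k: True, u: True, b: True, q: True}
  {k: True, u: True, b: True, q: False}
  {k: True, u: True, q: True, b: False}
  {k: True, b: True, q: True, u: False}
  {k: True, b: False, q: True, u: False}
  {u: True, b: True, q: True, k: False}
  {u: True, b: True, q: False, k: False}


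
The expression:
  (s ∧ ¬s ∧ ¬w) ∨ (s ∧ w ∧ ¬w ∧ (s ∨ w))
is never true.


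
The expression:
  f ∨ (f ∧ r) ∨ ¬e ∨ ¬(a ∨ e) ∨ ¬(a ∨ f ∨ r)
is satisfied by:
  {f: True, r: False, e: False, a: False}
  {a: True, f: True, r: False, e: False}
  {f: True, r: True, a: False, e: False}
  {a: True, f: True, r: True, e: False}
  {a: False, r: False, f: False, e: False}
  {a: True, r: False, f: False, e: False}
  {r: True, a: False, f: False, e: False}
  {a: True, r: True, f: False, e: False}
  {e: True, f: True, a: False, r: False}
  {e: True, a: True, f: True, r: False}
  {e: True, f: True, r: True, a: False}
  {e: True, a: True, f: True, r: True}
  {e: True, a: False, r: False, f: False}


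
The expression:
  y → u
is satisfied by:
  {u: True, y: False}
  {y: False, u: False}
  {y: True, u: True}


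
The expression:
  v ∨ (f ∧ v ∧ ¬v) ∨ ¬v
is always true.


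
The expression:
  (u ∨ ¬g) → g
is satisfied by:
  {g: True}


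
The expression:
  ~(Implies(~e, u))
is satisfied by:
  {u: False, e: False}


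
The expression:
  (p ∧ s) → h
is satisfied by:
  {h: True, s: False, p: False}
  {s: False, p: False, h: False}
  {p: True, h: True, s: False}
  {p: True, s: False, h: False}
  {h: True, s: True, p: False}
  {s: True, h: False, p: False}
  {p: True, s: True, h: True}


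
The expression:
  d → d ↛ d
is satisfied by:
  {d: False}


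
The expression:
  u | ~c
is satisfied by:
  {u: True, c: False}
  {c: False, u: False}
  {c: True, u: True}


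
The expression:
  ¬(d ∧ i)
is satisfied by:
  {d: False, i: False}
  {i: True, d: False}
  {d: True, i: False}


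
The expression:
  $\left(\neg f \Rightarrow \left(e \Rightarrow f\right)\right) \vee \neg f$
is always true.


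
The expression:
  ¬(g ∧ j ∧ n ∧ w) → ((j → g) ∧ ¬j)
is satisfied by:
  {w: True, g: True, n: True, j: False}
  {w: True, g: True, n: False, j: False}
  {w: True, n: True, g: False, j: False}
  {w: True, n: False, g: False, j: False}
  {g: True, n: True, w: False, j: False}
  {g: True, n: False, w: False, j: False}
  {n: True, w: False, g: False, j: False}
  {n: False, w: False, g: False, j: False}
  {j: True, w: True, g: True, n: True}


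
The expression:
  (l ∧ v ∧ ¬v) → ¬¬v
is always true.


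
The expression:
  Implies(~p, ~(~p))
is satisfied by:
  {p: True}


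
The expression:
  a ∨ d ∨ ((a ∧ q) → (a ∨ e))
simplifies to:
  True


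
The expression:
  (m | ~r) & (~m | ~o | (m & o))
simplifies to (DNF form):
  m | ~r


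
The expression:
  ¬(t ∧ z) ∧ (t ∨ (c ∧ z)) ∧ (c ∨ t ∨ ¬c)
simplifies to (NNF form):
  (c ∨ t) ∧ (t ∨ z) ∧ (¬t ∨ ¬z)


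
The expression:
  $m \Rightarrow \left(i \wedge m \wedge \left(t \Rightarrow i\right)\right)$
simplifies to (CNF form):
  $i \vee \neg m$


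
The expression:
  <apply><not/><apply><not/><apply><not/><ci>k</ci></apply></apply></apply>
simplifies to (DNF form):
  <apply><not/><ci>k</ci></apply>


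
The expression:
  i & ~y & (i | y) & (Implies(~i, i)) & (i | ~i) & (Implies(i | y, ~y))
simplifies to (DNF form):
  i & ~y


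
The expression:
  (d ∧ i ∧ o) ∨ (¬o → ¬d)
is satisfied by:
  {o: True, d: False}
  {d: False, o: False}
  {d: True, o: True}


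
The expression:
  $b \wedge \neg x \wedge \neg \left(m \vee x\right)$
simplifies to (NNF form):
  $b \wedge \neg m \wedge \neg x$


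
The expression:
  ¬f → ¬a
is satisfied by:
  {f: True, a: False}
  {a: False, f: False}
  {a: True, f: True}


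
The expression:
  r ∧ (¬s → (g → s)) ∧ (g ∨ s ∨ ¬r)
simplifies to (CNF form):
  r ∧ s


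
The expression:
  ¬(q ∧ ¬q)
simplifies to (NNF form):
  True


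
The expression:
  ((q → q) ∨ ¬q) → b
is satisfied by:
  {b: True}


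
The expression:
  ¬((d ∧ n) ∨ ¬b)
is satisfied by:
  {b: True, d: False, n: False}
  {b: True, n: True, d: False}
  {b: True, d: True, n: False}


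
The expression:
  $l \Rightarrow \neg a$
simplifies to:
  $\neg a \vee \neg l$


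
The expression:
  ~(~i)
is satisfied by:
  {i: True}


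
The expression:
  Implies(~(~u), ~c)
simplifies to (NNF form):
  ~c | ~u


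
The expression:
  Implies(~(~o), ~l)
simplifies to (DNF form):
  ~l | ~o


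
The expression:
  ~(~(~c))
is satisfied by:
  {c: False}


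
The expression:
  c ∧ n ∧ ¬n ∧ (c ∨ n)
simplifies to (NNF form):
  False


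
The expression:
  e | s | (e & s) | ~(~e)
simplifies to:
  e | s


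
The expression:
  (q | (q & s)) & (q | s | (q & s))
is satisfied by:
  {q: True}


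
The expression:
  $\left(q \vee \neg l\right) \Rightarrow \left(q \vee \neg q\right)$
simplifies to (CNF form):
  $\text{True}$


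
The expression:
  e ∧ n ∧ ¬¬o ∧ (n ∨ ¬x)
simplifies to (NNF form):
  e ∧ n ∧ o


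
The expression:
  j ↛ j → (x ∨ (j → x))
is always true.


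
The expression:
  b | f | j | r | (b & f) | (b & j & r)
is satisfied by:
  {r: True, b: True, f: True, j: True}
  {r: True, b: True, f: True, j: False}
  {r: True, b: True, j: True, f: False}
  {r: True, b: True, j: False, f: False}
  {r: True, f: True, j: True, b: False}
  {r: True, f: True, j: False, b: False}
  {r: True, f: False, j: True, b: False}
  {r: True, f: False, j: False, b: False}
  {b: True, f: True, j: True, r: False}
  {b: True, f: True, j: False, r: False}
  {b: True, j: True, f: False, r: False}
  {b: True, j: False, f: False, r: False}
  {f: True, j: True, b: False, r: False}
  {f: True, b: False, j: False, r: False}
  {j: True, b: False, f: False, r: False}


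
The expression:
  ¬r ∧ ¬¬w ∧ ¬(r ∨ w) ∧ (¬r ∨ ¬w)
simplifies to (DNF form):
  False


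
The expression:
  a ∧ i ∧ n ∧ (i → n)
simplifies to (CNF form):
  a ∧ i ∧ n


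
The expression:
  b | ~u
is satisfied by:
  {b: True, u: False}
  {u: False, b: False}
  {u: True, b: True}


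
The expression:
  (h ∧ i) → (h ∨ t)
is always true.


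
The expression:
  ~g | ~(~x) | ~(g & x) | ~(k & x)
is always true.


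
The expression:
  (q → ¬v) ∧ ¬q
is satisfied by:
  {q: False}


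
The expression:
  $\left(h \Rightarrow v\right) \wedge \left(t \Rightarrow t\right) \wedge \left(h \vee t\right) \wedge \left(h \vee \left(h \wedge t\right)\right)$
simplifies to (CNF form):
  $h \wedge v$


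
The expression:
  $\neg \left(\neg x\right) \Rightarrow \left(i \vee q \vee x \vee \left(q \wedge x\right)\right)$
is always true.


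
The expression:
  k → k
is always true.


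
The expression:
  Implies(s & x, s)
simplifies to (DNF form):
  True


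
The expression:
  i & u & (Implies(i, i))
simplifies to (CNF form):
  i & u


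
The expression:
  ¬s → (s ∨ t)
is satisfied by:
  {t: True, s: True}
  {t: True, s: False}
  {s: True, t: False}


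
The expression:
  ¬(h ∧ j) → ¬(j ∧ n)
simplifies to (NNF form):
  h ∨ ¬j ∨ ¬n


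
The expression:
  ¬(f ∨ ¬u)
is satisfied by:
  {u: True, f: False}


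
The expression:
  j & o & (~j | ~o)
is never true.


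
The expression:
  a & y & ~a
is never true.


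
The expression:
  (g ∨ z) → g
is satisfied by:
  {g: True, z: False}
  {z: False, g: False}
  {z: True, g: True}


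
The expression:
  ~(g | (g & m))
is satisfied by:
  {g: False}


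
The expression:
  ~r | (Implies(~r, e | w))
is always true.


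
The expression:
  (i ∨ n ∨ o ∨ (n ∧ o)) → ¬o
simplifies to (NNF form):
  ¬o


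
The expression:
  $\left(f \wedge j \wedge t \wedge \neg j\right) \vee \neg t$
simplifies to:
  $\neg t$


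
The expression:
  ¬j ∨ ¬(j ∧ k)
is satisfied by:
  {k: False, j: False}
  {j: True, k: False}
  {k: True, j: False}


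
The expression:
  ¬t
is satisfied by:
  {t: False}


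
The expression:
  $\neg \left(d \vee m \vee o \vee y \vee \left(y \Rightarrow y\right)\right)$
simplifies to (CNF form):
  $\text{False}$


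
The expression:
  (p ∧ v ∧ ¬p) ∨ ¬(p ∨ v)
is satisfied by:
  {v: False, p: False}


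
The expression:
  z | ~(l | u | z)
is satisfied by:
  {z: True, l: False, u: False}
  {z: True, u: True, l: False}
  {z: True, l: True, u: False}
  {z: True, u: True, l: True}
  {u: False, l: False, z: False}


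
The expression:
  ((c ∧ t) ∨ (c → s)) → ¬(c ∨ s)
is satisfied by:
  {c: False, s: False, t: False}
  {t: True, c: False, s: False}
  {c: True, t: False, s: False}


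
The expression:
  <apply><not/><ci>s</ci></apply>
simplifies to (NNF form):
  <apply><not/><ci>s</ci></apply>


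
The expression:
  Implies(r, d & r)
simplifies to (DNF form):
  d | ~r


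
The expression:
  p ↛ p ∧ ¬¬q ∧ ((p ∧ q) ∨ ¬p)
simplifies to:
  False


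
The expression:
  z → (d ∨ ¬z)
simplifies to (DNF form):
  d ∨ ¬z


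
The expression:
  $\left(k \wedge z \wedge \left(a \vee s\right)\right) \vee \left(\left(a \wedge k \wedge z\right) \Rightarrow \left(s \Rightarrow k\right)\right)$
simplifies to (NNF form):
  $\text{True}$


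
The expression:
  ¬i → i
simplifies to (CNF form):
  i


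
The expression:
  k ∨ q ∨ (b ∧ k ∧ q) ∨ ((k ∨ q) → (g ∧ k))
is always true.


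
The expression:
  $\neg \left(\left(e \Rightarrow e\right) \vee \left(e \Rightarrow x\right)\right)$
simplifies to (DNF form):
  $\text{False}$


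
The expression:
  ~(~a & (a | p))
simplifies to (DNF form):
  a | ~p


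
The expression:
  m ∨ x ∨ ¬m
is always true.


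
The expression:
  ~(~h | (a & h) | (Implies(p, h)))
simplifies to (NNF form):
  False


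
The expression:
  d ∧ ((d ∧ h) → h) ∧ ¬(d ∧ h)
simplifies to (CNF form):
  d ∧ ¬h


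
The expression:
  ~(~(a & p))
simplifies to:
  a & p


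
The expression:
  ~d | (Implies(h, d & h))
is always true.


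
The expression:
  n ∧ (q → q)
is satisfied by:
  {n: True}


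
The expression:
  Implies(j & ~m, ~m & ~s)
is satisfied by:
  {m: True, s: False, j: False}
  {s: False, j: False, m: False}
  {j: True, m: True, s: False}
  {j: True, s: False, m: False}
  {m: True, s: True, j: False}
  {s: True, m: False, j: False}
  {j: True, s: True, m: True}


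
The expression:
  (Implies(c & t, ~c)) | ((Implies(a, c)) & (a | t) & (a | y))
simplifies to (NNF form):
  a | y | ~c | ~t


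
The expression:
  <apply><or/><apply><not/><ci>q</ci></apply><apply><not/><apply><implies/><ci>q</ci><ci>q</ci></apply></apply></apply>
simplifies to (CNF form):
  <apply><not/><ci>q</ci></apply>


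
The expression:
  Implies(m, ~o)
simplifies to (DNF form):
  ~m | ~o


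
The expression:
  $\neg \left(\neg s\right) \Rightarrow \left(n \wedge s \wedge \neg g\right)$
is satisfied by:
  {n: True, s: False, g: False}
  {n: False, s: False, g: False}
  {g: True, n: True, s: False}
  {g: True, n: False, s: False}
  {s: True, n: True, g: False}


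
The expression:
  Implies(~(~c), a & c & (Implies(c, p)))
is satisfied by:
  {p: True, a: True, c: False}
  {p: True, a: False, c: False}
  {a: True, p: False, c: False}
  {p: False, a: False, c: False}
  {p: True, c: True, a: True}


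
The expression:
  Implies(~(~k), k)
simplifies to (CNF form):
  True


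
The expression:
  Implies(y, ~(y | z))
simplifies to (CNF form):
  ~y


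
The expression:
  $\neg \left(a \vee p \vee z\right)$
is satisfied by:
  {p: False, z: False, a: False}


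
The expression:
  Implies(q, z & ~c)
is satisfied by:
  {z: True, c: False, q: False}
  {c: False, q: False, z: False}
  {z: True, c: True, q: False}
  {c: True, z: False, q: False}
  {q: True, z: True, c: False}


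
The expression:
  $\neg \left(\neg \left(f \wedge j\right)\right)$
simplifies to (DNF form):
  $f \wedge j$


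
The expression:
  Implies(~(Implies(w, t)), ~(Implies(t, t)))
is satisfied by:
  {t: True, w: False}
  {w: False, t: False}
  {w: True, t: True}


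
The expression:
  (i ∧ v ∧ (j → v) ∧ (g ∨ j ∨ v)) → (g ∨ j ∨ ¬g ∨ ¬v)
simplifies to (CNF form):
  True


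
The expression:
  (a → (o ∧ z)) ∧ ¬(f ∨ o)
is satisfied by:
  {o: False, f: False, a: False}


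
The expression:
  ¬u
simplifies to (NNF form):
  ¬u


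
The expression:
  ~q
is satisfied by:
  {q: False}


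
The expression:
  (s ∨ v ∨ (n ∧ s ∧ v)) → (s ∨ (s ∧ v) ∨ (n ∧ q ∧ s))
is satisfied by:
  {s: True, v: False}
  {v: False, s: False}
  {v: True, s: True}


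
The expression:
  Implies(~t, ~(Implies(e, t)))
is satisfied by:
  {t: True, e: True}
  {t: True, e: False}
  {e: True, t: False}


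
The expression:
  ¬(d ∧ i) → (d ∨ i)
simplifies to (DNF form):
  d ∨ i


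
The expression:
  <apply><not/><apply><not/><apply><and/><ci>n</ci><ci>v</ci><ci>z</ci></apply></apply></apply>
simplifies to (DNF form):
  <apply><and/><ci>n</ci><ci>v</ci><ci>z</ci></apply>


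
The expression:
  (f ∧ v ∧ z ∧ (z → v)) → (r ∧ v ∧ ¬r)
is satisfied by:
  {v: False, z: False, f: False}
  {f: True, v: False, z: False}
  {z: True, v: False, f: False}
  {f: True, z: True, v: False}
  {v: True, f: False, z: False}
  {f: True, v: True, z: False}
  {z: True, v: True, f: False}


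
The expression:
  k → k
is always true.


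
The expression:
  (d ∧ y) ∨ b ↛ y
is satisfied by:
  {b: True, d: True, y: False}
  {b: True, d: False, y: False}
  {y: True, b: True, d: True}
  {y: True, d: True, b: False}


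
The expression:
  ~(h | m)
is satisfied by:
  {h: False, m: False}


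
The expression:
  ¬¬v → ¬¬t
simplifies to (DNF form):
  t ∨ ¬v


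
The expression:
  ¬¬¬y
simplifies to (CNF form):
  ¬y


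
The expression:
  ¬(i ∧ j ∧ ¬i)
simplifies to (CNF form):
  True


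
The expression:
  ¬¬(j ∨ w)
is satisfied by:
  {w: True, j: True}
  {w: True, j: False}
  {j: True, w: False}


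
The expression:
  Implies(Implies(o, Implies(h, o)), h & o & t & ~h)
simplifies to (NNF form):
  False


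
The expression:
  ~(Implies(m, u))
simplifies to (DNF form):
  m & ~u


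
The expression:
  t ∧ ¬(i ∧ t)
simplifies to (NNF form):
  t ∧ ¬i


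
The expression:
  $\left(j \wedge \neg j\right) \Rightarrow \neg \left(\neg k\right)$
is always true.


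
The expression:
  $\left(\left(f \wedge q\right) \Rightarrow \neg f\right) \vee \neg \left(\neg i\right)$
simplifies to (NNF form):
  $i \vee \neg f \vee \neg q$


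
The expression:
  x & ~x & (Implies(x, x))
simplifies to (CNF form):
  False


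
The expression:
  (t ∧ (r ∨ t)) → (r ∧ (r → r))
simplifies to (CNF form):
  r ∨ ¬t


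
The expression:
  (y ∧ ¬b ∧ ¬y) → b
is always true.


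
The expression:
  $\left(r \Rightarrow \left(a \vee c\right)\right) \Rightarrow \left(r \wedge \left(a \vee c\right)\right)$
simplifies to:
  $r$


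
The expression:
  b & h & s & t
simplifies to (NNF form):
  b & h & s & t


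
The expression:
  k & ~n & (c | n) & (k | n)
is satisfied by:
  {k: True, c: True, n: False}


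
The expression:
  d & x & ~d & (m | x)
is never true.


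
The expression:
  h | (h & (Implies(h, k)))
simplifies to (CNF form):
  h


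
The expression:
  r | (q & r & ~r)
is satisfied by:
  {r: True}


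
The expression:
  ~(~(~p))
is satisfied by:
  {p: False}


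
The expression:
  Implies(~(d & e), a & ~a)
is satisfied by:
  {e: True, d: True}


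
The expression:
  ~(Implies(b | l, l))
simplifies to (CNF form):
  b & ~l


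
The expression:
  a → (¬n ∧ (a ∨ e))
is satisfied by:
  {n: False, a: False}
  {a: True, n: False}
  {n: True, a: False}


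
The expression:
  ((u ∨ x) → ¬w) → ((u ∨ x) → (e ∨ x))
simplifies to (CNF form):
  e ∨ w ∨ x ∨ ¬u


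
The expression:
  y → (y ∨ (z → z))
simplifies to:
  True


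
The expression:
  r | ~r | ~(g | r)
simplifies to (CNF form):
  True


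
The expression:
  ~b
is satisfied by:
  {b: False}


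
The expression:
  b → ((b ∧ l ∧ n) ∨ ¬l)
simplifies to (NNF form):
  n ∨ ¬b ∨ ¬l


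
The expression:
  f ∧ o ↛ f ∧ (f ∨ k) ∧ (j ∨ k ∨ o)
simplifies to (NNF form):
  False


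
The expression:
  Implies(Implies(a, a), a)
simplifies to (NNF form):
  a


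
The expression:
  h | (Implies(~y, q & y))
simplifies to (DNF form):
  h | y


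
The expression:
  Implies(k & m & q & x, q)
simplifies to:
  True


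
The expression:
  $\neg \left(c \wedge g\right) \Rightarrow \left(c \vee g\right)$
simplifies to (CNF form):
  $c \vee g$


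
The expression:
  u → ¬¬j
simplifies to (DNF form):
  j ∨ ¬u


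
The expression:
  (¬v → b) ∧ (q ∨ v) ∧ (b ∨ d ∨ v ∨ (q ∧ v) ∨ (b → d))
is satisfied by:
  {q: True, v: True, b: True}
  {q: True, v: True, b: False}
  {v: True, b: True, q: False}
  {v: True, b: False, q: False}
  {q: True, b: True, v: False}


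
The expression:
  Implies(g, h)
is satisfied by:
  {h: True, g: False}
  {g: False, h: False}
  {g: True, h: True}


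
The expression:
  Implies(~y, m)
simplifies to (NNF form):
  m | y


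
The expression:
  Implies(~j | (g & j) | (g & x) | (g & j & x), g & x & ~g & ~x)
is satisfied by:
  {j: True, g: False}


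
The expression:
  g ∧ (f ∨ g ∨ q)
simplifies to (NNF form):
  g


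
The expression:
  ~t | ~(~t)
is always true.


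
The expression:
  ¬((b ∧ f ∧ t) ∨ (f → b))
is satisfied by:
  {f: True, b: False}


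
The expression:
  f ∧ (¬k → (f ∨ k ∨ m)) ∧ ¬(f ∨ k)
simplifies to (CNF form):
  False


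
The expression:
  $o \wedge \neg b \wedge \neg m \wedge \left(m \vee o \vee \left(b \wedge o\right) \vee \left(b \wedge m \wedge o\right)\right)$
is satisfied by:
  {o: True, b: False, m: False}


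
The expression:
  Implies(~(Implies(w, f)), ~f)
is always true.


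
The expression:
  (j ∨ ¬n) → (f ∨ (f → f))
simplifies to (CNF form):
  True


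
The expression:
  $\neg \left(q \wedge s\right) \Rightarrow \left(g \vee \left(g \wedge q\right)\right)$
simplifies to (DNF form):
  $g \vee \left(q \wedge s\right)$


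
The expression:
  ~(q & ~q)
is always true.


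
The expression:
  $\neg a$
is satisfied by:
  {a: False}


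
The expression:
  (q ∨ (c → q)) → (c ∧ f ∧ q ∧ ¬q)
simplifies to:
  c ∧ ¬q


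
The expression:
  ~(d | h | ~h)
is never true.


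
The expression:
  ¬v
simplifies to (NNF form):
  ¬v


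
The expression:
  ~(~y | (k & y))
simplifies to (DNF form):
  y & ~k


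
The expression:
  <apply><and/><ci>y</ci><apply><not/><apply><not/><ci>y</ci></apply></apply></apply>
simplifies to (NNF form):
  <ci>y</ci>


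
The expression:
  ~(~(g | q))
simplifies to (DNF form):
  g | q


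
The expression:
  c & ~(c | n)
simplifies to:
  False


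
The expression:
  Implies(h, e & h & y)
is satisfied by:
  {y: True, e: True, h: False}
  {y: True, e: False, h: False}
  {e: True, y: False, h: False}
  {y: False, e: False, h: False}
  {y: True, h: True, e: True}


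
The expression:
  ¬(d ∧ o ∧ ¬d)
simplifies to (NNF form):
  True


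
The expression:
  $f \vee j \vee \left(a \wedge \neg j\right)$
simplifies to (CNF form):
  $a \vee f \vee j$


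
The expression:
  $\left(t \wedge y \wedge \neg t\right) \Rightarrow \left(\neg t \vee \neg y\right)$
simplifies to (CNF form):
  $\text{True}$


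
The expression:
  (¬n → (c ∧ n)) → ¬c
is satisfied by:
  {c: False, n: False}
  {n: True, c: False}
  {c: True, n: False}


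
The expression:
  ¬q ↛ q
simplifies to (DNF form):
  True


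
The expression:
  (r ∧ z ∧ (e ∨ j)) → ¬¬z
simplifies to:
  True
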